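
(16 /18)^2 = 64/81 = 0.79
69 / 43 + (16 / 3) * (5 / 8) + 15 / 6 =1919/258 = 7.44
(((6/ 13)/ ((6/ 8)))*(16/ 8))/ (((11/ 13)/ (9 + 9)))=288/11 = 26.18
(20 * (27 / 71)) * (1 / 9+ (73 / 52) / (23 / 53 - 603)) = 24387765/29476928 = 0.83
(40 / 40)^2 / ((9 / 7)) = 0.78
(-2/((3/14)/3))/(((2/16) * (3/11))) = -2464/3 = -821.33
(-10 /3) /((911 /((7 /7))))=-10/2733 = 0.00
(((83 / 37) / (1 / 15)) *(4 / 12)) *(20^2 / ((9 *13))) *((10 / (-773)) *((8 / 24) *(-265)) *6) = 879800000/3346317 = 262.92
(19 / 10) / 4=19/40 = 0.48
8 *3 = 24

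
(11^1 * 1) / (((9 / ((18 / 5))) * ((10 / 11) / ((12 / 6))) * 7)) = 242/175 = 1.38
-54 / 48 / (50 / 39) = -351/400 = -0.88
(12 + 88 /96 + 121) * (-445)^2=318226175/12 = 26518847.92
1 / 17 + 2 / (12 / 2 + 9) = 49/255 = 0.19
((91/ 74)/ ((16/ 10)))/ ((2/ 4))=1.54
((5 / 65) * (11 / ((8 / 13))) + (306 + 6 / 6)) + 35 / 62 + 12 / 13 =998997/3224 = 309.86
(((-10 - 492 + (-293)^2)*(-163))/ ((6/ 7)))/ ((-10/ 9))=292142781/20 = 14607139.05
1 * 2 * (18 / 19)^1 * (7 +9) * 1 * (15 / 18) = 480/19 = 25.26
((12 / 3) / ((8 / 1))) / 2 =1/4 = 0.25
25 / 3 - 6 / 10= 116/15 = 7.73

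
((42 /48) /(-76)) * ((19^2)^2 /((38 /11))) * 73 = -2029181/64 = -31705.95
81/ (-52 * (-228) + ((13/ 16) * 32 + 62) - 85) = 27/3953 = 0.01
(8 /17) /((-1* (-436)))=2/1853 = 0.00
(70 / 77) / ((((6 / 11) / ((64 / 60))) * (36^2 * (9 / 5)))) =5/6561 = 0.00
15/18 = 0.83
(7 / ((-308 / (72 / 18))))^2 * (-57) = -57/121 = -0.47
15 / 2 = 7.50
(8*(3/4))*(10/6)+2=12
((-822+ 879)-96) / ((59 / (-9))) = 351/59 = 5.95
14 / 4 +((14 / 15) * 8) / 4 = 161/30 = 5.37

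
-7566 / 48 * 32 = -5044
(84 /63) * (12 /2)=8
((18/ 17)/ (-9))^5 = -32/1419857 = 0.00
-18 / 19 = -0.95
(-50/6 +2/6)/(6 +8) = -4/7 = -0.57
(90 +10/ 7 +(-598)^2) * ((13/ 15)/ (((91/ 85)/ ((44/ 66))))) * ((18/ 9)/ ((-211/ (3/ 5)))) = -1097.87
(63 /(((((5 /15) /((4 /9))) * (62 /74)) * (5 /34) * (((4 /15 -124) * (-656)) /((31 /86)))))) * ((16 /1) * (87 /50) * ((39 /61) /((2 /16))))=0.43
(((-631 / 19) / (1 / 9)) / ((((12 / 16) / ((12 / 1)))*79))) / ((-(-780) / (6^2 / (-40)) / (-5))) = -34074/97565 = -0.35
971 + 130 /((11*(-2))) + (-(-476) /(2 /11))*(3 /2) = 53813/11 = 4892.09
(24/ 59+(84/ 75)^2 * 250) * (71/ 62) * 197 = 647821892/9145 = 70838.92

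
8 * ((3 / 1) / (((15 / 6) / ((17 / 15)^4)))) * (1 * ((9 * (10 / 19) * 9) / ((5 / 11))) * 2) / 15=58798784/296875 = 198.06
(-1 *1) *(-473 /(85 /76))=35948/85 = 422.92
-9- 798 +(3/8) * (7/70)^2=-645597/800 = -807.00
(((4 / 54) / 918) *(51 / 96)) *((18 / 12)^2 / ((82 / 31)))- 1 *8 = -6801377/850176 = -8.00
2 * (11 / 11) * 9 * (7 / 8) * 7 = 110.25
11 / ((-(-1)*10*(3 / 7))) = 2.57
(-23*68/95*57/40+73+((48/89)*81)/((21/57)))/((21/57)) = 99498649/218050 = 456.31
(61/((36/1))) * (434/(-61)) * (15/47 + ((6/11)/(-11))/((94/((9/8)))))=-1048327/272976 = -3.84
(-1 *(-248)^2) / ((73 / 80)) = -4920320/73 = -67401.64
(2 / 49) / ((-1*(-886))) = 1/21707 = 0.00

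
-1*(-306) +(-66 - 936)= -696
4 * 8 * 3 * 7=672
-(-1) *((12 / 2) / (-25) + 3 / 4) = 51/100 = 0.51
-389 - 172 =-561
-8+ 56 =48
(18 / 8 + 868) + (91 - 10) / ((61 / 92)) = 242149/244 = 992.41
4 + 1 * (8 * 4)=36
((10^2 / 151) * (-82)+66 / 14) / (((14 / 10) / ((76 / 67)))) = -19918460/495733 = -40.18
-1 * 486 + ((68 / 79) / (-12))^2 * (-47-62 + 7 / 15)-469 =-805091417/842535 = -955.56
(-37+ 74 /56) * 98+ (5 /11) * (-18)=-77103/22 = -3504.68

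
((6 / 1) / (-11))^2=36/121 = 0.30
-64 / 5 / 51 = -64/255 = -0.25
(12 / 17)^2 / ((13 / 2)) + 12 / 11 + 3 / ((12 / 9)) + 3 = 1060875/165308 = 6.42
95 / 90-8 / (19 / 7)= -647/342 = -1.89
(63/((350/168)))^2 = 571536/625 = 914.46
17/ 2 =8.50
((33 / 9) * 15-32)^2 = 529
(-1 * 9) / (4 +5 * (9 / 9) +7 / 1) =-9/16 = -0.56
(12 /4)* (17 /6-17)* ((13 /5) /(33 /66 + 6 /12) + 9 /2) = -1207/4 = -301.75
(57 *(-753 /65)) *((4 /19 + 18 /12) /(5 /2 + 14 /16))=-1004/3 = -334.67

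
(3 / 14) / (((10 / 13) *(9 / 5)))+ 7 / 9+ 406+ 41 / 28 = 25729/63 = 408.40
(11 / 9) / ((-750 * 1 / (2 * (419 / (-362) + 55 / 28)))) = -14993/5701500 = 0.00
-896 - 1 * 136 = -1032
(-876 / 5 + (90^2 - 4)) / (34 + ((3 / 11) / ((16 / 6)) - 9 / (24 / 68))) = 3485152/3785 = 920.78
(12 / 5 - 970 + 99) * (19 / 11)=-82517/55 = -1500.31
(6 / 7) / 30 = 1/35 = 0.03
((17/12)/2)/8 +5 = 5.09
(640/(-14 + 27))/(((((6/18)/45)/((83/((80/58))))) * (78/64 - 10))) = -45543.89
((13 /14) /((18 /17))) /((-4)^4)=221/64512 = 0.00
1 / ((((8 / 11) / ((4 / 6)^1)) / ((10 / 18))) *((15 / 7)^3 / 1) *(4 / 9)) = 3773/32400 = 0.12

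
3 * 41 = 123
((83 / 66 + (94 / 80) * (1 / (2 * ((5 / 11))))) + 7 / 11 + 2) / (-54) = -68461/712800 = -0.10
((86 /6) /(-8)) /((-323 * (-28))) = -43/217056 = 0.00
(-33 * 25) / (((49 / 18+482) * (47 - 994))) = 594/330503 = 0.00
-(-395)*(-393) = -155235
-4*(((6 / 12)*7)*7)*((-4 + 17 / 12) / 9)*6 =1519/9 = 168.78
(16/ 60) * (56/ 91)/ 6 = 16/585 = 0.03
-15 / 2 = -7.50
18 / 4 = 9/2 = 4.50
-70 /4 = -35/2 = -17.50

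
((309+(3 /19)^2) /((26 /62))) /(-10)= -1729149/23465 = -73.69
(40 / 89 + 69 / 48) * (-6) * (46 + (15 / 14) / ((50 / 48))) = -6634203/12460 = -532.44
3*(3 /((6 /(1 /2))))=3/4 = 0.75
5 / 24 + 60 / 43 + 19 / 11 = 37813/11352 = 3.33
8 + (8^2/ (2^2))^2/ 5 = 59.20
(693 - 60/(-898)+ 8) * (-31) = -9758149/449 = -21733.07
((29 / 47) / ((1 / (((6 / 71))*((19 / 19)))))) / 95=174/317015 = 0.00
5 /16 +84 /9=463/48 = 9.65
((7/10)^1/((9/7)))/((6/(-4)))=-49/135 = -0.36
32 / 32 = 1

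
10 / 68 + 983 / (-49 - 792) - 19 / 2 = -150430/14297 = -10.52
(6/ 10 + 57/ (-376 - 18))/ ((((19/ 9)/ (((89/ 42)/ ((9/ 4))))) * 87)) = 26611/11397435 = 0.00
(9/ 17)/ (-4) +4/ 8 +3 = 3.37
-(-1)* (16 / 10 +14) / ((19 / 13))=1014/95 = 10.67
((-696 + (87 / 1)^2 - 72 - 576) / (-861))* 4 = -8300/287 = -28.92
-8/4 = -2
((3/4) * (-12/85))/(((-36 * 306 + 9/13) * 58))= 13/78441230 = 0.00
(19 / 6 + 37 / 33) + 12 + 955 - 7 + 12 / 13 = 828151/858 = 965.21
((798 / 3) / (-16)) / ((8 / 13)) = -1729/64 = -27.02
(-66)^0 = 1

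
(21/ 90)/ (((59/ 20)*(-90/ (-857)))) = 5999/7965 = 0.75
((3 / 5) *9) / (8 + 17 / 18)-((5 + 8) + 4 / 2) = -11589/805 = -14.40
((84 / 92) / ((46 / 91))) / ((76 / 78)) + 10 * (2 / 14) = 923743/281428 = 3.28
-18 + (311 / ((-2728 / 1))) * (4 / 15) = -184451/10230 = -18.03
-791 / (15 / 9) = -2373/5 = -474.60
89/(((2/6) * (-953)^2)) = 267/908209 = 0.00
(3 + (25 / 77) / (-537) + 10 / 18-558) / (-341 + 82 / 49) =481440715/294647067 = 1.63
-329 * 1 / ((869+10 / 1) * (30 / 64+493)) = -10528/13880289 = 0.00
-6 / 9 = -2/3 = -0.67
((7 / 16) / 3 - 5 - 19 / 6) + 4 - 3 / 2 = -265/48 = -5.52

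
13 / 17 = 0.76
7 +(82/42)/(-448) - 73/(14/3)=-81353/9408 = -8.65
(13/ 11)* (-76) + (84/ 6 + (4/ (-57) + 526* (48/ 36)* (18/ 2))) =3910042/627 = 6236.11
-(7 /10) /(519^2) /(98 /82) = -41/18855270 = 0.00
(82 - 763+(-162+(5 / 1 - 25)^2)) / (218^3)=-443/10360232 = 0.00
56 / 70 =4/5 = 0.80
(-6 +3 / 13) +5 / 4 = -235/52 = -4.52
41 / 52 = 0.79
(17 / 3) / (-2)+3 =1/6 = 0.17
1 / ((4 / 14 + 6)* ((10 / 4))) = 7/110 = 0.06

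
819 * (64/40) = 6552/5 = 1310.40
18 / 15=6/5 = 1.20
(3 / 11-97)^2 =1132096/121 = 9356.17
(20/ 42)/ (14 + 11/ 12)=40/1253 = 0.03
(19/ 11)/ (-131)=-19/1441 = -0.01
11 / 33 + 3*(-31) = -278/3 = -92.67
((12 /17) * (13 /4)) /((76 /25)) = 975/1292 = 0.75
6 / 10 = 3/5 = 0.60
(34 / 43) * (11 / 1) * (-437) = -163438/43 = -3800.88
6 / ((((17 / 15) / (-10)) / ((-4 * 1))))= 3600/17 = 211.76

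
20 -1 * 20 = 0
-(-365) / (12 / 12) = 365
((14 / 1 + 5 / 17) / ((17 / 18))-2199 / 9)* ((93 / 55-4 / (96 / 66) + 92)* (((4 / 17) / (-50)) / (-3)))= -8031699/245650 = -32.70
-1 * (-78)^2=-6084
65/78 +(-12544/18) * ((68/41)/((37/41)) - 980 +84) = 138335417/222 = 623132.51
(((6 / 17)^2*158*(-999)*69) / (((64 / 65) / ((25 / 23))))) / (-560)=692531775/258944 = 2674.45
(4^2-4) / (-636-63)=-4/233 = -0.02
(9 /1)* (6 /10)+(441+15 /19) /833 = 5.93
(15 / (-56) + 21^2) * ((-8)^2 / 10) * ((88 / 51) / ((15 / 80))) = 46334464/1785 = 25957.68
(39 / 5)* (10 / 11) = 78/11 = 7.09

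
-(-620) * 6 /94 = 1860/47 = 39.57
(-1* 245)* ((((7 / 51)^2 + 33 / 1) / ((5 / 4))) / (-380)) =4208218/247095 = 17.03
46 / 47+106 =5028/47 = 106.98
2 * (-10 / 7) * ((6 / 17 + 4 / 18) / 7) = -1760/7497 = -0.23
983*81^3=522406503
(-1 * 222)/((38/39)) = -4329/19 = -227.84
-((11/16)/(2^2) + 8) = -523/64 = -8.17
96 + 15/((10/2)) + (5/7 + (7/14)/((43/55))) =60413/602 = 100.35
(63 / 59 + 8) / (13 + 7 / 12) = 6420/9617 = 0.67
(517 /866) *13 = 6721/866 = 7.76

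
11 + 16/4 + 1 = 16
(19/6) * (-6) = -19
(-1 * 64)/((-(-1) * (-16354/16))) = 512/8177 = 0.06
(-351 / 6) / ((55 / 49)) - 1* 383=-47863/110 = -435.12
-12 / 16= -0.75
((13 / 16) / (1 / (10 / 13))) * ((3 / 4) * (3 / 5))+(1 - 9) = -247/32 = -7.72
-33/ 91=-0.36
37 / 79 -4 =-279/79 = -3.53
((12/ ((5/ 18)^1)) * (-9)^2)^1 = 3499.20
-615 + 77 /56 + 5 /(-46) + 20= -109247/184 = -593.73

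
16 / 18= 8/9 = 0.89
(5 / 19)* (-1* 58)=-290/19 = -15.26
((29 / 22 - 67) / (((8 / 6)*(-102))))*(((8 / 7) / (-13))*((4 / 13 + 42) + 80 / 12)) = -81175/39039 = -2.08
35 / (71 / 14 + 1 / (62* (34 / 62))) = 4165/607 = 6.86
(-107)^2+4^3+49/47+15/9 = 1623715/141 = 11515.71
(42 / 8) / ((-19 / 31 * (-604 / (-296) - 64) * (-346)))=-3441/8611940 = 0.00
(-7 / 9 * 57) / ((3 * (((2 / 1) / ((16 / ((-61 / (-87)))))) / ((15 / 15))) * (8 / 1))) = -3857/183 = -21.08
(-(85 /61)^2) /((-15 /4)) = 5780/11163 = 0.52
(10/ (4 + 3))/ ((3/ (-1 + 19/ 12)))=5/18 = 0.28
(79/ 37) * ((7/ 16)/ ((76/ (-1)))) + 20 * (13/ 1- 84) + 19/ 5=-318591117/224960 = -1416.21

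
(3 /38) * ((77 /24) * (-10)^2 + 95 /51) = 32915/1292 = 25.48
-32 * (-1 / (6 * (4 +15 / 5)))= 16/21 = 0.76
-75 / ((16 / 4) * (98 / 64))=-600/49 = -12.24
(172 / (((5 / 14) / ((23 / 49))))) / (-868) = -1978/7595 = -0.26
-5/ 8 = -0.62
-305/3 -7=-326/3 = -108.67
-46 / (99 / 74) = -3404/99 = -34.38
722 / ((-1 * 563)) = -722/563 = -1.28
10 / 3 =3.33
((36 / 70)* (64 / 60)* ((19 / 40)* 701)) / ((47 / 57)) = 9110196/41125 = 221.52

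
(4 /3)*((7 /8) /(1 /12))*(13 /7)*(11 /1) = 286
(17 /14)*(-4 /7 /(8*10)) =-17/1960 = -0.01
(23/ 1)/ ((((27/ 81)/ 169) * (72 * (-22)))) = -7.36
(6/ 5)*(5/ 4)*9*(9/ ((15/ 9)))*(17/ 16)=12393/160 = 77.46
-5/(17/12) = -60/17 = -3.53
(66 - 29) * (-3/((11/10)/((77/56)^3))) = -67155/256 = -262.32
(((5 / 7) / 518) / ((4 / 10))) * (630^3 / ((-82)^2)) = 15946875/124394 = 128.20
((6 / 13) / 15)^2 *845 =4/5 = 0.80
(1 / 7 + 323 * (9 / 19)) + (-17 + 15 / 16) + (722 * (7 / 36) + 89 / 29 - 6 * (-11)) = 10130005/29232 = 346.54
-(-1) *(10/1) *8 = 80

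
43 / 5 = 8.60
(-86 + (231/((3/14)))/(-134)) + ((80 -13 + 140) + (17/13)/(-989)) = 97300637/861419 = 112.95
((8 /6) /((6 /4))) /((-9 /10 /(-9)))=80/9 = 8.89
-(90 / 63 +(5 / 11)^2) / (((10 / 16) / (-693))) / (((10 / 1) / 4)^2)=79776/275 = 290.09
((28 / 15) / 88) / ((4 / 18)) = 21/220 = 0.10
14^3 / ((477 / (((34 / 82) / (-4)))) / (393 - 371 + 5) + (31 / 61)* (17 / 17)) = -8536584/528631 = -16.15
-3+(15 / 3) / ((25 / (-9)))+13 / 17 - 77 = -6888/85 = -81.04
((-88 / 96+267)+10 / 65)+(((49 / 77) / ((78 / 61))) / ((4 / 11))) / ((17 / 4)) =706915/2652 = 266.56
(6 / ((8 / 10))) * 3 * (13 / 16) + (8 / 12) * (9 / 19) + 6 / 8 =11763/608 = 19.35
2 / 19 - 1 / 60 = 101/1140 = 0.09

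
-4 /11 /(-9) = 4/99 = 0.04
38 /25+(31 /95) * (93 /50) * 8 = 15142/2375 = 6.38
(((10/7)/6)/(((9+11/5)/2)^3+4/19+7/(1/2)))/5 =2375/9467598 = 0.00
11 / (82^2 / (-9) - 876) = -0.01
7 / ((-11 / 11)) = -7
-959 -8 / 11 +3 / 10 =-105537/110 = -959.43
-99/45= -11/5 = -2.20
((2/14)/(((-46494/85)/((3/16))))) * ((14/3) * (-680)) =7225/46494 = 0.16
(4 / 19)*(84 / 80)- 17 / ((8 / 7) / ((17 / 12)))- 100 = -1102169/9120 = -120.85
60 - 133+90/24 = -277/4 = -69.25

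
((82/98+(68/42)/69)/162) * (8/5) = 6980/821583 = 0.01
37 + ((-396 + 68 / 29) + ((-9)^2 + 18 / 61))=-487112/1769 = -275.36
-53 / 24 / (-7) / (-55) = -53/9240 = -0.01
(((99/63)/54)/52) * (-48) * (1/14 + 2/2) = -55/1911 = -0.03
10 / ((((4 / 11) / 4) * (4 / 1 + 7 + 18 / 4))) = 220/31 = 7.10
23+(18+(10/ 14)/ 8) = 2301/56 = 41.09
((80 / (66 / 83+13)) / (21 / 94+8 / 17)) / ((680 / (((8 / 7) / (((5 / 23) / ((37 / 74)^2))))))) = 717784/44443175 = 0.02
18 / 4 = 9/2 = 4.50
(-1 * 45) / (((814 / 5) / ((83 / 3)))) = -6225/814 = -7.65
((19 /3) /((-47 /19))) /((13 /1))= -361/1833 = -0.20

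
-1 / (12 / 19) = -19/12 = -1.58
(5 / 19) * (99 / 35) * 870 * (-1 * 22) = -1894860/133 = -14247.07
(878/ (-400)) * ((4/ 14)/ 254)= -439/177800 = 0.00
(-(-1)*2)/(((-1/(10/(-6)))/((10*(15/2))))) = 250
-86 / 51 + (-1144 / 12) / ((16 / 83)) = -67487/136 = -496.23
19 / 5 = 3.80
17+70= 87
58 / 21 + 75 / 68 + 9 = 18371/1428 = 12.86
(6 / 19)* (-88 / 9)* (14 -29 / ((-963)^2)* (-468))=-254158432/5873337 = -43.27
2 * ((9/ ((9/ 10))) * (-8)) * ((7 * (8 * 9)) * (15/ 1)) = -1209600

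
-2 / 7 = -0.29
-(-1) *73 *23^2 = 38617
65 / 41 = 1.59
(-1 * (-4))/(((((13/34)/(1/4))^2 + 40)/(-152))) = -2312/161 = -14.36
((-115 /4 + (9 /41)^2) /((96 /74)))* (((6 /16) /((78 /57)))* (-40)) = 678363365/2797184 = 242.52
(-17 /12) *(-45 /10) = 51/8 = 6.38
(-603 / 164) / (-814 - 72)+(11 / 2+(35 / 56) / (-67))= 26747055/4867684 = 5.49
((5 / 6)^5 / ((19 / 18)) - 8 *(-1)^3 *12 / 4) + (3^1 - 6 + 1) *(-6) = 298613/8208 = 36.38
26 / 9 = 2.89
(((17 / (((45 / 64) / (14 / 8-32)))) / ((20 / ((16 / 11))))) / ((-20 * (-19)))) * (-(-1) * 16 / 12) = -11968/64125 = -0.19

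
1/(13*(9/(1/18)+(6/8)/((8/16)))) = 2/4251 = 0.00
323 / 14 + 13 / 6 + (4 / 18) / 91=20672/819 = 25.24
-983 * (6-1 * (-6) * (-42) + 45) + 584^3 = 199374287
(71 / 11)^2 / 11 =5041/1331 = 3.79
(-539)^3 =-156590819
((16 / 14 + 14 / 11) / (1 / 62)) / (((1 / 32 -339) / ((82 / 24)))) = -1260832/835219 = -1.51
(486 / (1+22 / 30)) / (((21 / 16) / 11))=213840/91 = 2349.89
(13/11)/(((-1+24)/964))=49.53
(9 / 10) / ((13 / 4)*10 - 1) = 1/35 = 0.03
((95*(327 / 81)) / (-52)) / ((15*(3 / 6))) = -2071/2106 = -0.98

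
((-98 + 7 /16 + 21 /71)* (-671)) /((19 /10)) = 370710725/10792 = 34350.51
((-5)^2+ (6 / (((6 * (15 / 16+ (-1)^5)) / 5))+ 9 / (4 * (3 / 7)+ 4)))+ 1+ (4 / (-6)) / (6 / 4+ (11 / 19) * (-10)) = -1022393/19560 = -52.27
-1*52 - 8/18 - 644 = -6268/9 = -696.44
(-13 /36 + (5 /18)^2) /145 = -23/11745 = 0.00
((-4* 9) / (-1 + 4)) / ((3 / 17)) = -68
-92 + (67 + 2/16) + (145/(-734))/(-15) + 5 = -174943/8808 = -19.86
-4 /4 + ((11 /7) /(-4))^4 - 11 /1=-7361231/614656 = -11.98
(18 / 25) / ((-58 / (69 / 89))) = -621/64525 = -0.01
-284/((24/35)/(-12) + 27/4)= -39760/937 = -42.43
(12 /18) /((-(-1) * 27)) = 2/81 = 0.02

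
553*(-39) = -21567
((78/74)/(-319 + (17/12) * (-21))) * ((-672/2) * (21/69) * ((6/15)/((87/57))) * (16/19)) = 1304576/19126225 = 0.07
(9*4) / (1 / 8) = 288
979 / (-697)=-979/697 = -1.40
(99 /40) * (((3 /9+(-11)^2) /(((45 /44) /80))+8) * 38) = 893377.47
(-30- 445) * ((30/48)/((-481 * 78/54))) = 21375/50024 = 0.43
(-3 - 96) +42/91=-1281/13 = -98.54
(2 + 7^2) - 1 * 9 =42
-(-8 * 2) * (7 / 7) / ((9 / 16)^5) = 16777216/59049 = 284.12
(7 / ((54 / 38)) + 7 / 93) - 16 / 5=7538/4185 = 1.80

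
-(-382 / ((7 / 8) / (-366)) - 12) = -1118412/7 = -159773.14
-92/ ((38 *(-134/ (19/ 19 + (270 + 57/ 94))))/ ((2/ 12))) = 587213/717972 = 0.82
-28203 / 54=-9401/18 = -522.28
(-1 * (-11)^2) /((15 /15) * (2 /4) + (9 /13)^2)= -40898/331 = -123.56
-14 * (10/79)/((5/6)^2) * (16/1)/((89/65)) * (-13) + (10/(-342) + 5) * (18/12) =158349199/400767 = 395.12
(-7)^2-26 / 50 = 1212/25 = 48.48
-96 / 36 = -8/3 = -2.67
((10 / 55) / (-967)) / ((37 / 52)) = -104/393569 = 0.00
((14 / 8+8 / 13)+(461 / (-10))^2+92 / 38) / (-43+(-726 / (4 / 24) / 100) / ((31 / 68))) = -407734568/26522119 = -15.37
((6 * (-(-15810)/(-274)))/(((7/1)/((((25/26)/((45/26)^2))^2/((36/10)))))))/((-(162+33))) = 137020/18875997 = 0.01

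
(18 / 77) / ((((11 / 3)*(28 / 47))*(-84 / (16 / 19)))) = -846/788557 = 0.00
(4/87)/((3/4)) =16/261 = 0.06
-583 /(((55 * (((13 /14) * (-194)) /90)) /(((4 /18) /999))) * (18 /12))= 2968/3779217 = 0.00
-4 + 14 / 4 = -1/2 = -0.50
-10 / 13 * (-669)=6690/13 = 514.62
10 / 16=5/8 = 0.62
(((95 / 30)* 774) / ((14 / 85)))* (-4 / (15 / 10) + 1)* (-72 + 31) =14236225/14 = 1016873.21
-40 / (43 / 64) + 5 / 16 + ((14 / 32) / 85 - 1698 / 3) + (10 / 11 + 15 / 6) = -49999593/80410 = -621.81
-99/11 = -9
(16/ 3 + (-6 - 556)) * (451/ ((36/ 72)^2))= -3012680/3 = -1004226.67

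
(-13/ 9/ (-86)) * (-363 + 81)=-611/129 = -4.74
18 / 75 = 6/25 = 0.24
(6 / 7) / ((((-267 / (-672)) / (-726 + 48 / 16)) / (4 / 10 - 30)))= 20544768/445 = 46168.02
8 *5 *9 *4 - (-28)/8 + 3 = 2893/2 = 1446.50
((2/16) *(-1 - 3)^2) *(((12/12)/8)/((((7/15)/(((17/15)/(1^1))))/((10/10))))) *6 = 51/14 = 3.64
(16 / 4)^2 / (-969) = -16/969 = -0.02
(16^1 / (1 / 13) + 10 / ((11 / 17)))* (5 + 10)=36870/11 = 3351.82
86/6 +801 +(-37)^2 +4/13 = 2184.64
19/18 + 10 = 199/18 = 11.06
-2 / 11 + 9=97/11 = 8.82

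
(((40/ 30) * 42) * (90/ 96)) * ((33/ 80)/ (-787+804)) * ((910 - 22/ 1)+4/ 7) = 153945/136 = 1131.95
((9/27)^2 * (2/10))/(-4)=-0.01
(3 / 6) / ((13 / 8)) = 4/13 = 0.31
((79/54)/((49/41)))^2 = 10491121/7001316 = 1.50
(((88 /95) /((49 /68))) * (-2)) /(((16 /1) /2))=-1496/4655 = -0.32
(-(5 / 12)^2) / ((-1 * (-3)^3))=-25/3888 = -0.01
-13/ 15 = -0.87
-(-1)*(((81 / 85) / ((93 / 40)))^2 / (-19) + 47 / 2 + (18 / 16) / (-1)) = 944183081/42214808 = 22.37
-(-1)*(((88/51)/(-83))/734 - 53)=-82336127/1553511 = -53.00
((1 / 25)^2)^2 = 1/390625 = 0.00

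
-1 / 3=-0.33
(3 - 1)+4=6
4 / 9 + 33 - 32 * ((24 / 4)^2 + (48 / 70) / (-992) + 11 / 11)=-11234959/9765 = -1150.53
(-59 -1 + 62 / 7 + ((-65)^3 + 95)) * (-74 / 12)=35558258/21 = 1693250.38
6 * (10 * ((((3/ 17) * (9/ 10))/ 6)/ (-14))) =-27/238 = -0.11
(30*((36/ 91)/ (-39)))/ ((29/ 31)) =-11160/34307 = -0.33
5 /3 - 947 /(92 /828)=-25564/3 = -8521.33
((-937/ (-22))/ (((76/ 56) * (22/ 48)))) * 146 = 22982736/2299 = 9996.84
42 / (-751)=-42/751 = -0.06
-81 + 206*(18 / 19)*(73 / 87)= 45597/551 = 82.75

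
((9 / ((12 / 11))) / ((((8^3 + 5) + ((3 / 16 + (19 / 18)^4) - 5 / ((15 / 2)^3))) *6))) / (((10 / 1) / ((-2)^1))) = -360855/680266898 = 0.00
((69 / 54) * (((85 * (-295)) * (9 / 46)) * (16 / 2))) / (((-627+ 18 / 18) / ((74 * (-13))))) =-24122150/313 = -77067.57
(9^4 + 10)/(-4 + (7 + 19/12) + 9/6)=78852/73 = 1080.16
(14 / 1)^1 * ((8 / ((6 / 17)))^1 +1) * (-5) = -4970/3 = -1656.67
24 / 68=6/17 = 0.35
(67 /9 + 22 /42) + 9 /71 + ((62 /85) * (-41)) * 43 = -485847973/380205 = -1277.86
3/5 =0.60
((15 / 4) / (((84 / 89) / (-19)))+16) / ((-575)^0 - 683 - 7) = 0.09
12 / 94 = 6/47 = 0.13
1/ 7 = 0.14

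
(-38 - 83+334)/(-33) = -71/11 = -6.45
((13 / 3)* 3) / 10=13/10 = 1.30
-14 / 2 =-7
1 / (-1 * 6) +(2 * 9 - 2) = 95/6 = 15.83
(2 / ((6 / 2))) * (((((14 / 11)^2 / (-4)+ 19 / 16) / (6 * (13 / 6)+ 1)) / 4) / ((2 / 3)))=0.01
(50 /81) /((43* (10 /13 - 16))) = -325/344817 = 0.00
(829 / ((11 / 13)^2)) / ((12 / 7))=980707/1452 = 675.42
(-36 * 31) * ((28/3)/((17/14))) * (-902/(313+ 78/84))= 613821824/24905 = 24646.53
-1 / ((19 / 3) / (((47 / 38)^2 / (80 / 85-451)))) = 112659/209912836 = 0.00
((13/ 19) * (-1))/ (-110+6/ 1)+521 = 79193/152 = 521.01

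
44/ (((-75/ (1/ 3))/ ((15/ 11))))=-0.27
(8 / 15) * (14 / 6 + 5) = 176/45 = 3.91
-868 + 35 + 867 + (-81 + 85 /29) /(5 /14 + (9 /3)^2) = 97470/3799 = 25.66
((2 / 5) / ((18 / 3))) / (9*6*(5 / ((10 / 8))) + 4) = 1/3300 = 0.00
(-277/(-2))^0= 1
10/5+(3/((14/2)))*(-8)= -10/7 = -1.43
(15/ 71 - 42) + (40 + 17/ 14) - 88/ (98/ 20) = -128957/6958 = -18.53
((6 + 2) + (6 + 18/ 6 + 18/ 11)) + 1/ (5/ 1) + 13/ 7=7967/385 = 20.69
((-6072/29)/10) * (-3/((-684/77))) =-19481/2755 = -7.07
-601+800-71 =128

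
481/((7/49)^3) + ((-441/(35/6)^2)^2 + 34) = 103240601/625 = 165184.96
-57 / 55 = -1.04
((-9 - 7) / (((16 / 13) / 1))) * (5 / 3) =-65/3 = -21.67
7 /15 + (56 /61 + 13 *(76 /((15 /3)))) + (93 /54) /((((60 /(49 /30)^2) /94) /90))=278939237/329400 = 846.81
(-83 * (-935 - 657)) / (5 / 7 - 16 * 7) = -1187.36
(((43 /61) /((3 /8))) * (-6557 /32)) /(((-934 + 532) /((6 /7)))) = 281951/343308 = 0.82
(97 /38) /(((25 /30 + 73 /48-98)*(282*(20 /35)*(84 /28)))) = -679/12299289 = 0.00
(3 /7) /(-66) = -1/154 = -0.01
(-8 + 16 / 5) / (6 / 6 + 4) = -24/25 = -0.96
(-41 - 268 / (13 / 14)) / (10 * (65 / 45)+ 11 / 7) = -269955/13117 = -20.58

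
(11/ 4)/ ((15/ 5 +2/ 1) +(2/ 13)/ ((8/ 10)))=143/270 = 0.53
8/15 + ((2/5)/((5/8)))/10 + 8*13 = 39224/375 = 104.60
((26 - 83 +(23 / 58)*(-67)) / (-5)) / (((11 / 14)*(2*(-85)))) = -33929/271150 = -0.13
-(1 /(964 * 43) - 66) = 2735831/41452 = 66.00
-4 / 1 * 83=-332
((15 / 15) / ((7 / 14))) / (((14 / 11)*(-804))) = -11/5628 = 0.00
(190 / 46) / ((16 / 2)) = 95/184 = 0.52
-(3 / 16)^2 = -9/256 = -0.04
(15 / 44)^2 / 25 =9/1936 = 0.00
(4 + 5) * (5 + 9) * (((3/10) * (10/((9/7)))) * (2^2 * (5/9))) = 1960/3 = 653.33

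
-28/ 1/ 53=-28/53 = -0.53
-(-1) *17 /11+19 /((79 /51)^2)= 649706/68651 = 9.46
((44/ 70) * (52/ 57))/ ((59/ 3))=1144/39235 = 0.03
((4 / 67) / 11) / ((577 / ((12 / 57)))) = 16/8079731 = 0.00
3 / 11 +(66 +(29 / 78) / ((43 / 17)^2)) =105230029/1586442 = 66.33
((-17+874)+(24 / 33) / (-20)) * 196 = 9238068/55 = 167964.87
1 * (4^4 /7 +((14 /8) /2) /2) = 4145/112 = 37.01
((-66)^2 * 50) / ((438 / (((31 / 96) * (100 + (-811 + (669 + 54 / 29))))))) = -27288525/4234 = -6445.09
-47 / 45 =-1.04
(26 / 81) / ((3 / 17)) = 442/243 = 1.82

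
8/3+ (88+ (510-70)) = 1592/3 = 530.67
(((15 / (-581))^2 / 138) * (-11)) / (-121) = 75/170805866 = 0.00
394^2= 155236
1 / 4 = 0.25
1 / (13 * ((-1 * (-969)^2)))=-1/12206493 = 0.00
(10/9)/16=5/72 = 0.07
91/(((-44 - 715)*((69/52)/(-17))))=80444/52371 = 1.54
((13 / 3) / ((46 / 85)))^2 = 1221025/19044 = 64.12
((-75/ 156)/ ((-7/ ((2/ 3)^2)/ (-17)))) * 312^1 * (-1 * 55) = 187000/21 = 8904.76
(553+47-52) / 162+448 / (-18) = -1742/81 = -21.51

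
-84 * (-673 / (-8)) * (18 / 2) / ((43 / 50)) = -3179925/43 = -73951.74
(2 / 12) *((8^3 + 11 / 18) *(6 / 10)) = 9227/180 = 51.26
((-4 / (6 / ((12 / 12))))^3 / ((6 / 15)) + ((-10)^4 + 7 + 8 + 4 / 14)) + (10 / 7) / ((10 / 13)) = 1893100/189 = 10016.40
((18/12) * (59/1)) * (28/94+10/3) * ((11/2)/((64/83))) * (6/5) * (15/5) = 1939212/235 = 8251.97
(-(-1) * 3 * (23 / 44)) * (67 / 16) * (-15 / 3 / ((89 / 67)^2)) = -103763235/5576384 = -18.61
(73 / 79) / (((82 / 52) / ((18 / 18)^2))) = 1898/3239 = 0.59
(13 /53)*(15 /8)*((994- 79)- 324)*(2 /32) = 16.99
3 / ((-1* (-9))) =1/3 = 0.33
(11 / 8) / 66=0.02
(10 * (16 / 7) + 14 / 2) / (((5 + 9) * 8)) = 209/784 = 0.27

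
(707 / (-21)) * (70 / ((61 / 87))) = -205030/61 = -3361.15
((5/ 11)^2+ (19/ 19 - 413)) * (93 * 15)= -574451.78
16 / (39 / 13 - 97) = -8/47 = -0.17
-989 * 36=-35604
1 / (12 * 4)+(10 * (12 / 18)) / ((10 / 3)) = 97/48 = 2.02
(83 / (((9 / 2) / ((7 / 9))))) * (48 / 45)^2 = 297472/18225 = 16.32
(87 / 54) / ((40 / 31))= 899/720 = 1.25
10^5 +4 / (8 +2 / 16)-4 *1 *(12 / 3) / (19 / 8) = 123492288/1235 = 99993.76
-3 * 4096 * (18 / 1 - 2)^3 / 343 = -50331648/343 = -146739.50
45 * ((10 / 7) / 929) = 450/6503 = 0.07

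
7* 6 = 42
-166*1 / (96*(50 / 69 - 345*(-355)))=-1909/135213200 = 0.00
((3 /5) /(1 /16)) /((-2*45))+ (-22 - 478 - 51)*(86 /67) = -3554486/5025 = -707.36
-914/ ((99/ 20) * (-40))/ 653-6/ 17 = -0.35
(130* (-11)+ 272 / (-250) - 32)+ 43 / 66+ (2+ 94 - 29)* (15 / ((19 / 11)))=-138033169/156750 = -880.59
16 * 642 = 10272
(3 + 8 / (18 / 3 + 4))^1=19/5 = 3.80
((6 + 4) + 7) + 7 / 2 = 41/2 = 20.50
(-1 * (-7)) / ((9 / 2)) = 14/9 = 1.56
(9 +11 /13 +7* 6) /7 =674/91 = 7.41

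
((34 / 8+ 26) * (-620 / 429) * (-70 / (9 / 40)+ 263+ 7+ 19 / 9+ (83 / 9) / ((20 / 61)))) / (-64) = -667337/89856 = -7.43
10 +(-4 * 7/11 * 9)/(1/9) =-2158/11 = -196.18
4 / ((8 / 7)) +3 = 13/2 = 6.50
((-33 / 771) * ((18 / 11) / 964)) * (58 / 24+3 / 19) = -1761/9414424 = 0.00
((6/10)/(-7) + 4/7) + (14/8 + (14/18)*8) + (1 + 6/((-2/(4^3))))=-230003/1260 = -182.54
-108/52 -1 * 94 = -1249/13 = -96.08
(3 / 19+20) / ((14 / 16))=3064/133 = 23.04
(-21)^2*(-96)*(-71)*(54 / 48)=3381588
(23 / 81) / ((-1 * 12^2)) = -23/11664 = 0.00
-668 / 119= -5.61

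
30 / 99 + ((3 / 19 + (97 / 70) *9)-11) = 84811/43890 = 1.93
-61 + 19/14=-835/14 = -59.64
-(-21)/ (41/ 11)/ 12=77/164 = 0.47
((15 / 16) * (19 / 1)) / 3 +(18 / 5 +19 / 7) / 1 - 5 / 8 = 6511/560 = 11.63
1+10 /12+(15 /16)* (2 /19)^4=1433621/781926 = 1.83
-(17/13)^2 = -289/169 = -1.71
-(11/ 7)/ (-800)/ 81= 11/453600 = 0.00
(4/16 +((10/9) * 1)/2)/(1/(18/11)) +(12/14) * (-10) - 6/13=-15445/2002 = -7.71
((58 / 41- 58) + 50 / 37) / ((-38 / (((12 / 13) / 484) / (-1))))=-6615/2386241 = 0.00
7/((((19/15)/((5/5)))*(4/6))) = 315/38 = 8.29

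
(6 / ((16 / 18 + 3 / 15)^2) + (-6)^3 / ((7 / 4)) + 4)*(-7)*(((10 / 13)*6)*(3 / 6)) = 8237940/4459 = 1847.49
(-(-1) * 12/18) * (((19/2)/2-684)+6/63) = -57049/126 = -452.77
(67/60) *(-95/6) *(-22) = 14003/36 = 388.97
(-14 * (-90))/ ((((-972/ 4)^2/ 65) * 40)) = 455/13122 = 0.03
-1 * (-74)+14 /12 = 451/6 = 75.17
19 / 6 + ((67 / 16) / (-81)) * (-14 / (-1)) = 1583/648 = 2.44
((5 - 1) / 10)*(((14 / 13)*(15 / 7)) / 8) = 3/26 = 0.12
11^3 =1331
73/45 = 1.62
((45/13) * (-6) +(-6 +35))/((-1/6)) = -49.38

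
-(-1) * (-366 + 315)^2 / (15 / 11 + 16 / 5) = 143055/251 = 569.94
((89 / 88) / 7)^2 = 0.02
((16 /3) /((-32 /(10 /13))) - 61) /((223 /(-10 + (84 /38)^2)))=338528/241509 = 1.40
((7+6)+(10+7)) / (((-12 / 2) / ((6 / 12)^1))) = -5/2 = -2.50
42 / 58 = 21/29 = 0.72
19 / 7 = 2.71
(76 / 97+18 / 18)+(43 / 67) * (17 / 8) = 163635/51992 = 3.15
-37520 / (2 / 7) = -131320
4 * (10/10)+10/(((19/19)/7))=74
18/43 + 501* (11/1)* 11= 2606721/43 = 60621.42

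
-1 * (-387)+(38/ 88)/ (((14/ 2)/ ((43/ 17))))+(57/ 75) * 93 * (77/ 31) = 73659529/130900 = 562.72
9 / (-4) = -9/4 = -2.25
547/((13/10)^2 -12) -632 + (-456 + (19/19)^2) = -1175397/1031 = -1140.06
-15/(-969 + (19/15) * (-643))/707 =225/18913664 = 0.00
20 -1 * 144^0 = 19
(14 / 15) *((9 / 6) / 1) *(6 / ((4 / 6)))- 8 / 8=58/5 = 11.60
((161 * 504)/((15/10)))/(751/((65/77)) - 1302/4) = 1004640/10477 = 95.89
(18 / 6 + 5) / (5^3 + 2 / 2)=4/63 = 0.06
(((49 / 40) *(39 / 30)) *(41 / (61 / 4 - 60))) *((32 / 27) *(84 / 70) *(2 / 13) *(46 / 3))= -2957248/604125 = -4.90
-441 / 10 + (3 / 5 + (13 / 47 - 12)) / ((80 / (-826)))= 332521/4700 = 70.75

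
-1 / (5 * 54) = -1/270 = 0.00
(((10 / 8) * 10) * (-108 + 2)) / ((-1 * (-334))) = -1325/334 = -3.97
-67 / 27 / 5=-67/135 = -0.50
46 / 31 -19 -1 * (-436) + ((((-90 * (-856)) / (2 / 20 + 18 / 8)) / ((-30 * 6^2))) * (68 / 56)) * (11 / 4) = 9702956/30597 = 317.12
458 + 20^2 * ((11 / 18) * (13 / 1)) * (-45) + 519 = -142023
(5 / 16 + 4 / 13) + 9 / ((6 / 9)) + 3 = 3561/208 = 17.12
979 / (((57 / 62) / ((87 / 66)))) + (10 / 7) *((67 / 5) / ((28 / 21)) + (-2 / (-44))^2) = 68462608/48279 = 1418.06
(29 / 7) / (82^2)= 29/47068 = 0.00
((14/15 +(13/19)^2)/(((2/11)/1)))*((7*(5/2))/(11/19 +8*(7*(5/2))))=584353/608988 = 0.96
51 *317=16167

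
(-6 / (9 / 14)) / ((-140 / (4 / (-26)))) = -2/195 = -0.01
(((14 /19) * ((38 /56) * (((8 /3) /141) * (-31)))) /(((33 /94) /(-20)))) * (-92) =-456320/297 = -1536.43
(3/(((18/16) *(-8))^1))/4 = -1/12 = -0.08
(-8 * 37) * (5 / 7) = -211.43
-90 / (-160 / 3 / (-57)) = -1539/16 = -96.19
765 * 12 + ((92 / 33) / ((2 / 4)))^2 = 10030876/1089 = 9211.09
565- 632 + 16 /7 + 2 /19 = -8593/133 = -64.61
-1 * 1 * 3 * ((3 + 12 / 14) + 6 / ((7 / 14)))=-333/7 = -47.57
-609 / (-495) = 203/165 = 1.23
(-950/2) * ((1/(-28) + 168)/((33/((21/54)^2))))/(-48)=15637475/2052864 = 7.62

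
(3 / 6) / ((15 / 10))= 1/3 = 0.33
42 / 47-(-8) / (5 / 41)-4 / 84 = 327911/4935 = 66.45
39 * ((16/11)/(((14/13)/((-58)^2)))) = 13644384/77 = 177199.79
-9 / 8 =-1.12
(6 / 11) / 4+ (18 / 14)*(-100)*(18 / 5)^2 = -256587/154 = -1666.15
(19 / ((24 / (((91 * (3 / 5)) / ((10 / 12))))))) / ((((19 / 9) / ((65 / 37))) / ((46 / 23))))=31941/370 = 86.33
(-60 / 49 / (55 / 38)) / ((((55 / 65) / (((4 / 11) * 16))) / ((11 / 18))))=-63232/17787 = -3.55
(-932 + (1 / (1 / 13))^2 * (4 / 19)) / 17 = -17032/323 = -52.73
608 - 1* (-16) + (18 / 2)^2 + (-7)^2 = 754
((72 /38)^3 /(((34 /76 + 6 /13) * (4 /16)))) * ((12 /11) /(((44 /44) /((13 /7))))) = 756946944/12480853 = 60.65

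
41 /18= 2.28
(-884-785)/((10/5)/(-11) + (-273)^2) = -18359/819817 = -0.02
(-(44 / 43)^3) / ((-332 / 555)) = 11819280/6599081 = 1.79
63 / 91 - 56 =-719/13 = -55.31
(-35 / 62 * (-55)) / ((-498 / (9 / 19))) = -5775/195548 = -0.03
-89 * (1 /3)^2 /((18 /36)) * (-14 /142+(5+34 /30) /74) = 110182/354645 = 0.31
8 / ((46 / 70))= 280/23 = 12.17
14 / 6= 7/3 = 2.33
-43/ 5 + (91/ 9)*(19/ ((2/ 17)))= 146191/90 = 1624.34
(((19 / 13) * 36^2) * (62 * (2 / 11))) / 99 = 339264/1573 = 215.68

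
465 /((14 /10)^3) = 58125/343 = 169.46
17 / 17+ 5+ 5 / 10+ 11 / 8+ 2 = 79/8 = 9.88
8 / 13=0.62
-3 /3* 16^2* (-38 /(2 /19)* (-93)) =-8594688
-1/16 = -0.06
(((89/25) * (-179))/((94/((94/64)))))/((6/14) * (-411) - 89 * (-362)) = -111517/358868800 = 0.00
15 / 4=3.75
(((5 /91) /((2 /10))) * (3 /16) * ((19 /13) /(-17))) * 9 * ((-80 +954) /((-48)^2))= -622725/41187328 = -0.02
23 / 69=1/3 = 0.33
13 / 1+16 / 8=15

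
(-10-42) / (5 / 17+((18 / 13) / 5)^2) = -3734900/26633 = -140.24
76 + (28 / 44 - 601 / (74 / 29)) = -129337/814 = -158.89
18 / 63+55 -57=-12/7 = -1.71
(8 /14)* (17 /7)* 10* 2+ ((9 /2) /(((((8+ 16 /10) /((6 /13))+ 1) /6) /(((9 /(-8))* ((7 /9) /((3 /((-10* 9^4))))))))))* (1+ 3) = 506493415/5341 = 94831.20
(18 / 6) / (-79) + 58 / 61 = 4399/4819 = 0.91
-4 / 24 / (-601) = 1/3606 = 0.00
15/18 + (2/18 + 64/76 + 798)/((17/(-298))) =-81421271/5814 = -14004.35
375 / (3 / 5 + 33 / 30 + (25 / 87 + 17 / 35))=151.63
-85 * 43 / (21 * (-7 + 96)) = -1.96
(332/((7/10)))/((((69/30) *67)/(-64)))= -2124800/10787 = -196.98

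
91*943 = 85813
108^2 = 11664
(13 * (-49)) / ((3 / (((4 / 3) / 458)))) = -0.62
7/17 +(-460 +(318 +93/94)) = -140.60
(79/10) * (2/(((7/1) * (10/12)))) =474/175 = 2.71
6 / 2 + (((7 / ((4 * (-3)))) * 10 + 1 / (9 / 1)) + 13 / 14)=-113/63 = -1.79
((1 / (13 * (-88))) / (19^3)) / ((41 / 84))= -21/80428634 = 0.00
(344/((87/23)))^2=62599744/7569 = 8270.54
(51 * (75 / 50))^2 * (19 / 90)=49419/40 = 1235.48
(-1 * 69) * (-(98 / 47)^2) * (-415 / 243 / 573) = -91670180/102526317 = -0.89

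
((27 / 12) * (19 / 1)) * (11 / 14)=1881/56 = 33.59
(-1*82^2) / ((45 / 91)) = -611884/45 = -13597.42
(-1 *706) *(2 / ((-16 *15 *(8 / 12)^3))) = 3177/160 = 19.86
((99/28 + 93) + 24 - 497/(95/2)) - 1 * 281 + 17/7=-448207/2660 = -168.50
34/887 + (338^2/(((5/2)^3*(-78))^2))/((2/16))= 81531586/124734375 = 0.65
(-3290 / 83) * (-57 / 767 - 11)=27945260/63661 = 438.97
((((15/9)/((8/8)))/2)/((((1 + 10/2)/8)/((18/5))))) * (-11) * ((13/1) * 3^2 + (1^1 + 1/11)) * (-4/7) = 20784/7 = 2969.14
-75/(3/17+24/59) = -5015/39 = -128.59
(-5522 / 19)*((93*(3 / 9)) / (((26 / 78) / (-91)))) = 46732686/19 = 2459615.05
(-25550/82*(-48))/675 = 8176/369 = 22.16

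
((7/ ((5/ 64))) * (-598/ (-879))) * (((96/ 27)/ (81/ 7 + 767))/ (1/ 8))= 240041984/107787375 = 2.23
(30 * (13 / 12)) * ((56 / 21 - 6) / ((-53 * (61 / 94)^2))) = 2871700/591639 = 4.85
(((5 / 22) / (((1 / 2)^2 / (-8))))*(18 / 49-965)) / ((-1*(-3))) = 343760/147 = 2338.50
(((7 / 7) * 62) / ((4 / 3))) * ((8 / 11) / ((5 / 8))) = 2976/55 = 54.11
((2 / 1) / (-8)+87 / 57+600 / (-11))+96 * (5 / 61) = -2315233/50996 = -45.40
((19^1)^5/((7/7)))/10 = 247609.90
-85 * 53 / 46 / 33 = -4505/1518 = -2.97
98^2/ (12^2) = 2401/36 = 66.69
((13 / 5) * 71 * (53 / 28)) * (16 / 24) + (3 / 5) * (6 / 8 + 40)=108107/420 = 257.40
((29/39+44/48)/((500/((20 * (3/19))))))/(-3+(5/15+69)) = 777/4915300 = 0.00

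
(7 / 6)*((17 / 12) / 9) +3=2063/648 = 3.18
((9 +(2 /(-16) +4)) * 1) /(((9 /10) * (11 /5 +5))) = 2575/1296 = 1.99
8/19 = 0.42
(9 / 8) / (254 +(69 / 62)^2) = 8649/1962274 = 0.00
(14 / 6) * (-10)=-70/3 = -23.33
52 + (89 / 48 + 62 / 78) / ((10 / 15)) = 23285/416 = 55.97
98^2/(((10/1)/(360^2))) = 124467840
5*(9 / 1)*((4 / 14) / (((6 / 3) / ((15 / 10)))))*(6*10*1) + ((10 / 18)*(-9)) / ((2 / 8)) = 3910/7 = 558.57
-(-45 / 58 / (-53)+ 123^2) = -15129.01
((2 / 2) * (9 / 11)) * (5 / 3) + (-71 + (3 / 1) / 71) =-69.59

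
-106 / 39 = -2.72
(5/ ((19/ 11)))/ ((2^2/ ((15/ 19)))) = 825/1444 = 0.57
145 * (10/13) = 1450/13 = 111.54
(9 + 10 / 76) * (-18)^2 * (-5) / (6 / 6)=-281070/19 = -14793.16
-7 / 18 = -0.39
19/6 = 3.17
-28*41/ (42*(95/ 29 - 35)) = 1189/1380 = 0.86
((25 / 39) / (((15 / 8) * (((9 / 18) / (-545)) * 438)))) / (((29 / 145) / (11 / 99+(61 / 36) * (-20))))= 33136000/230607 = 143.69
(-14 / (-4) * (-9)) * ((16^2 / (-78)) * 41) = 55104/13 = 4238.77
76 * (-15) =-1140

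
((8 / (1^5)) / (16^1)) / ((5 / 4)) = 2/5 = 0.40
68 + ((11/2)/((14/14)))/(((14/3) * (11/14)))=139/2 = 69.50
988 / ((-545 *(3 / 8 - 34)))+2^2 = 4.05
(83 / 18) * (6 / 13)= 2.13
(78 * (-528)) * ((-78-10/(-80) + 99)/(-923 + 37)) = 435006/443 = 981.95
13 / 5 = 2.60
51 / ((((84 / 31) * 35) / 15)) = 1581/196 = 8.07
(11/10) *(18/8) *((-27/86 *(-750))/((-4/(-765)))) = 153363375/1376 = 111455.94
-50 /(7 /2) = -100/7 = -14.29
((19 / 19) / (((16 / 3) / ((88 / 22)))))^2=9/16 = 0.56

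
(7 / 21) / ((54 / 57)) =19/54 = 0.35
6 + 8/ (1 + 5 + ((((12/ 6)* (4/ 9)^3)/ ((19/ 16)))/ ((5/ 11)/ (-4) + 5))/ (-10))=327440982/44646947 = 7.33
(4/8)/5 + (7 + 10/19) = 1449/190 = 7.63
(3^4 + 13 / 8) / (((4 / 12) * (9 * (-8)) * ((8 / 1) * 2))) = -661/3072 = -0.22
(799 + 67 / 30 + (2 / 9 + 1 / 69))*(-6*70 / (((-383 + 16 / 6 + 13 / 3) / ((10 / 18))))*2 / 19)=58066505/1109106 = 52.35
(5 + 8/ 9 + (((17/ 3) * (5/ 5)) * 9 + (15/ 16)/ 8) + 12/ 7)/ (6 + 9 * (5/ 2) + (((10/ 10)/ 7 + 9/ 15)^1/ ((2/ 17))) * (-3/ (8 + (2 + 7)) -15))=-2367605/2714688 = -0.87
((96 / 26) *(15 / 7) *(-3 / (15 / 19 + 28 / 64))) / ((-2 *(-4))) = -82080/33943 = -2.42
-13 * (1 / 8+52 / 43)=-5967/344 = -17.35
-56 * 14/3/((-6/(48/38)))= 55.02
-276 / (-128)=69/32 = 2.16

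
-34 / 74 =-17/37 = -0.46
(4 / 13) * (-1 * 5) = -1.54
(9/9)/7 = 1/7 = 0.14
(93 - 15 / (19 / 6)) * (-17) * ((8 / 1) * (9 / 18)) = -114036/19 = -6001.89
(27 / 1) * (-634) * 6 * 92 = -9449136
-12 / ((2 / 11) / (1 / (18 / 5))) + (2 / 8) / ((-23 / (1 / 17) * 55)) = -4731103/258060 = -18.33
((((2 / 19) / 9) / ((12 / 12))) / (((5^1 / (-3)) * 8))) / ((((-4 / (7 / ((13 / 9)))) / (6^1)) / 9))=567/9880 = 0.06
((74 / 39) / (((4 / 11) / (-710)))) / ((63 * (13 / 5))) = -22.62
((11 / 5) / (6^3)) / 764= 11/825120 = 0.00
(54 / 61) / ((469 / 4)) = 216/28609 = 0.01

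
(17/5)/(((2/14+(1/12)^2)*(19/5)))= 5.97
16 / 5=3.20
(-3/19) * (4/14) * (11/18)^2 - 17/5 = -122699/35910 = -3.42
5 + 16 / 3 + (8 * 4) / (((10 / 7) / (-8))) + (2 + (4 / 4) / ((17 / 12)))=-42371/255 = -166.16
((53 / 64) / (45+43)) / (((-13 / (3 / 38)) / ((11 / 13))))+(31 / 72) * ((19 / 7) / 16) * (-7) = -15131663/29592576 = -0.51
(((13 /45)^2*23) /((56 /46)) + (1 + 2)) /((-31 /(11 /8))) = -0.20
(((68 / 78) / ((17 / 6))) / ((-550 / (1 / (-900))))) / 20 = 1/32175000 = 0.00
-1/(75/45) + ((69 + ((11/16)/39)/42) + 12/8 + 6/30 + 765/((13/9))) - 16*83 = -95434361/131040 = -728.28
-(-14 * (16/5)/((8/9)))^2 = -63504/25 = -2540.16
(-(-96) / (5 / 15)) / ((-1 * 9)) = -32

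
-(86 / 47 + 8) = -462/47 = -9.83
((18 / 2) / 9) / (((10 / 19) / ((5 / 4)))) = 19/8 = 2.38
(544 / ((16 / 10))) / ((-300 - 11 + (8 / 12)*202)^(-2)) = 95145940/9 = 10571771.11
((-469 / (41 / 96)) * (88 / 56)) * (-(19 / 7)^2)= 25541472/2009 = 12713.53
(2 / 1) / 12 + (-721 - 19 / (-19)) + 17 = -702.83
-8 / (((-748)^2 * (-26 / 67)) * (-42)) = -67/76372296 = 0.00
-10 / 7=-1.43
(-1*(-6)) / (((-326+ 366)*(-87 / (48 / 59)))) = -12/8555 = 0.00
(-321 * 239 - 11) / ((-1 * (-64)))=-1198.91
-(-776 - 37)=813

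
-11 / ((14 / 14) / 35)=-385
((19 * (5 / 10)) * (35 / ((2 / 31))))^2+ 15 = 424978465/16 = 26561154.06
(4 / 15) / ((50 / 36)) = 24/125 = 0.19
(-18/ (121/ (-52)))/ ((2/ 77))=3276/11 = 297.82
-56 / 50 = -28/25 = -1.12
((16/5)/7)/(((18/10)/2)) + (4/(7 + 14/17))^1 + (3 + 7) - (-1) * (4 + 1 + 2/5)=98269/5985 = 16.42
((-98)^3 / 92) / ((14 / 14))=-235298/23 = -10230.35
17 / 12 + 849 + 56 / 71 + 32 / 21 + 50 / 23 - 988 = -18257165/137172 = -133.10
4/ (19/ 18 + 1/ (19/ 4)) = 1368/433 = 3.16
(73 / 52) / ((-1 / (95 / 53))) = -6935/2756 = -2.52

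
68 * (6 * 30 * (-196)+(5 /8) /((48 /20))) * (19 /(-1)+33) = -403035745/12 = -33586312.08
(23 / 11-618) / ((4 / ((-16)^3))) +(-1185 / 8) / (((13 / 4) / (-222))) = 91635685/143 = 640808.99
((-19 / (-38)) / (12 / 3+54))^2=1/13456 = 0.00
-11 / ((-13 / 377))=319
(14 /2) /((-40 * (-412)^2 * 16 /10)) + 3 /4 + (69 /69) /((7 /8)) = 143942863/76045312 = 1.89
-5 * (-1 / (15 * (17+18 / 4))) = 2/129 = 0.02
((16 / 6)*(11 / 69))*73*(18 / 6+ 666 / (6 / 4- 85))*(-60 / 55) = 647072/3841 = 168.46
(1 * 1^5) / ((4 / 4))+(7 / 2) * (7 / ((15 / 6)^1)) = 54/5 = 10.80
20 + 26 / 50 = 513/25 = 20.52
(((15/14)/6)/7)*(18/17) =45/1666 = 0.03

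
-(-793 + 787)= 6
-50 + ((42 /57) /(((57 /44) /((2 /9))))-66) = -1129420/9747 = -115.87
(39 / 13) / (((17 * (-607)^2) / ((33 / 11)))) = 9/6263633 = 0.00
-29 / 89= -0.33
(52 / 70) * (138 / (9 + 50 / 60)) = 21528/2065 = 10.43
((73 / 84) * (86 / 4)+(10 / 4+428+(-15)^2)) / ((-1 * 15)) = -113263/2520 = -44.95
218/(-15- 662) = -218/677 = -0.32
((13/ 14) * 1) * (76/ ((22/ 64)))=15808/77 = 205.30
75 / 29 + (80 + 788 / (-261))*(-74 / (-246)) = 826429/32103 = 25.74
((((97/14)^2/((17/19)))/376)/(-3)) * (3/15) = -0.01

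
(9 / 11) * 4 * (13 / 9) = 52/11 = 4.73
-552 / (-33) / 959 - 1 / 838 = 143643/8840062 = 0.02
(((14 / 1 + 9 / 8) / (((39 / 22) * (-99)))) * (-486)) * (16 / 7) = 8712/91 = 95.74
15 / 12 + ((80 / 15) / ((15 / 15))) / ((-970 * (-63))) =458357/366660 = 1.25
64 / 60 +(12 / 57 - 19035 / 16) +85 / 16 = -2697463/2280 = -1183.10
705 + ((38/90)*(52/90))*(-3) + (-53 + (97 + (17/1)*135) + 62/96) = 32874271/10800 = 3043.91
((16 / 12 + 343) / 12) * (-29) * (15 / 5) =-2496.42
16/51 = 0.31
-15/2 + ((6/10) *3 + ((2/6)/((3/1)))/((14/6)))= -1187/210 = -5.65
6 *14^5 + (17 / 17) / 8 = 25815553/8 = 3226944.12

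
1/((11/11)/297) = 297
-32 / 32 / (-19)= 1/19 = 0.05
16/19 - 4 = -60/19 = -3.16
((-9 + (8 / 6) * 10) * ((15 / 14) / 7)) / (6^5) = 65/762048 = 0.00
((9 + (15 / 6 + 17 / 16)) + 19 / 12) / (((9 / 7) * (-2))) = -4753/864 = -5.50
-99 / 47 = -2.11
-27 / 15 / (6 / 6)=-9/5 = -1.80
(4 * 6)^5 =7962624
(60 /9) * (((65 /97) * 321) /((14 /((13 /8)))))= 452075/2716 = 166.45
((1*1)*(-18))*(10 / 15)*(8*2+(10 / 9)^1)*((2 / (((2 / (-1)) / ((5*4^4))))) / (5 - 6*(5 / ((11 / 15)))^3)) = -209893376/1514757 = -138.57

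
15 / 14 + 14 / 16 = 109/56 = 1.95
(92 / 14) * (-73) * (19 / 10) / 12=-31901/420 = -75.95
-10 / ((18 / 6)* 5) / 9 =-2/27 = -0.07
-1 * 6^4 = -1296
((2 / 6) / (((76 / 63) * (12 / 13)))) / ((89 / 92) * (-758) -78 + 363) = -2093/3134392 = 0.00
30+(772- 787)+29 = 44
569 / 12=47.42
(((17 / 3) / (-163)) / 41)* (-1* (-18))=-102/6683 = -0.02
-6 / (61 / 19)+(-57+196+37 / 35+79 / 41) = 12264977/87535 = 140.12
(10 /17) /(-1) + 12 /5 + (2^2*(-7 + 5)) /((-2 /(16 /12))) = 7.15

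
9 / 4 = 2.25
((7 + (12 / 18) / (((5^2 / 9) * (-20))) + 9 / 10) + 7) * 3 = 5583/125 = 44.66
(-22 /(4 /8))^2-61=1875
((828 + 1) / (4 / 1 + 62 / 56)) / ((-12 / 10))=-58030/429 = -135.27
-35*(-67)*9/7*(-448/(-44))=337680/11 = 30698.18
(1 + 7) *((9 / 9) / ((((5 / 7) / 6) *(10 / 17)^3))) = 206346/625 = 330.15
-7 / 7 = -1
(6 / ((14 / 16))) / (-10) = -24/35 = -0.69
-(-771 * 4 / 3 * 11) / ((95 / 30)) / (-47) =-75.98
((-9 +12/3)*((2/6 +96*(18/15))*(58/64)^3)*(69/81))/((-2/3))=972121151/1769472 = 549.38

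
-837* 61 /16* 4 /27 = -1891/4 = -472.75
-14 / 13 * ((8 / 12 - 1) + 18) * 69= -17066/13 = -1312.77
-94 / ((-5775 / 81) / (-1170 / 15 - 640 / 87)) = -6282396/55825 = -112.54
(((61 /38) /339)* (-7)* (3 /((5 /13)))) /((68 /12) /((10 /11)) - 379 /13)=30927/2741719 = 0.01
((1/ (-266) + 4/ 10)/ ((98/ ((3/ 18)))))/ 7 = 527/5474280 = 0.00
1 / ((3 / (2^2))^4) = 256/81 = 3.16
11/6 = 1.83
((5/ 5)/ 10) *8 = 4/5 = 0.80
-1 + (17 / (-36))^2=-1007/1296 = -0.78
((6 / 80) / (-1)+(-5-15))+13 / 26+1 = -743/40 = -18.58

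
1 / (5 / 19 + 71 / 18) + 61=88121/1439 = 61.24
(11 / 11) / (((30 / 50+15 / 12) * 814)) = 10/15059 = 0.00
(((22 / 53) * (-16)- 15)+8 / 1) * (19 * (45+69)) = -1566018/53 = -29547.51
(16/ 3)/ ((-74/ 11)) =-88/111 = -0.79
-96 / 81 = -32/27 = -1.19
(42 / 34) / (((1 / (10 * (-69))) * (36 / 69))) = -1633.68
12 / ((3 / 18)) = 72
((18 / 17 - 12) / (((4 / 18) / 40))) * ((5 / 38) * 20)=-1674000/323 = -5182.66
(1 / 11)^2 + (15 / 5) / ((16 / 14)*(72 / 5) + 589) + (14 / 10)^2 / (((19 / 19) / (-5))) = -125471959/12820555 = -9.79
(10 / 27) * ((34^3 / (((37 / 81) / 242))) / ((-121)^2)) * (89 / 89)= 2358240/4477 = 526.75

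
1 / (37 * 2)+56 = 4145/74 = 56.01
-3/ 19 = -0.16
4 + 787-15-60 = 716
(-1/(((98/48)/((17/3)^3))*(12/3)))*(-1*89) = 874514/441 = 1983.02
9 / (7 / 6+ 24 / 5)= 270/179 = 1.51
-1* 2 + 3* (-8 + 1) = -23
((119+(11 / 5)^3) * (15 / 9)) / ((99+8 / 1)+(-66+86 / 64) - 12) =172864/24275 = 7.12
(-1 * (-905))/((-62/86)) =-38915/31 = -1255.32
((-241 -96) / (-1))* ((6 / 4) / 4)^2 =47.39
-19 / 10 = -1.90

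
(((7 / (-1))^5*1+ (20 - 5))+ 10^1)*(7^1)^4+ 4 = -40293578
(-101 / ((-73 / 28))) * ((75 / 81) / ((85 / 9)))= 14140/3723 = 3.80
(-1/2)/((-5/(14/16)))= 7/80 = 0.09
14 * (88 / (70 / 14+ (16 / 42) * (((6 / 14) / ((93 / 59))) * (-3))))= 1871408/7123 = 262.73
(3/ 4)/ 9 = 1/12 = 0.08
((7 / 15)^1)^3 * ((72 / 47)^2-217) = -162639967/7455375 = -21.82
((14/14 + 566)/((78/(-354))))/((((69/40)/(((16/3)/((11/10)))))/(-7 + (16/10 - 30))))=842123520/3289 = 256042.42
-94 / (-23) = 94/23 = 4.09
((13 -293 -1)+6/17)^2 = 22762441/289 = 78762.77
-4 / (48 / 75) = -6.25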